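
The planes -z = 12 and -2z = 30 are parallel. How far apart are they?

3

Divide the second equation by 2 to match normals: -z = 15.
With common normal n = (0, 0, -1) (|n| = 1), the distance is |12 − 15|/|n| = 3/1 = 3.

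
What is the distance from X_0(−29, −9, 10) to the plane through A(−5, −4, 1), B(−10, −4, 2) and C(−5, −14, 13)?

9√62/62

AB = (−5, 0, 1) and AC = (0, −10, 12), so a normal is n = AB × AC = (10, 60, 50).
Then n·(−29, −9, 10) − (−240) = −90.
|n| = √(100 + 3600 + 2500) = 10√62, so the distance is |-90|/(10√62) = 9/√62.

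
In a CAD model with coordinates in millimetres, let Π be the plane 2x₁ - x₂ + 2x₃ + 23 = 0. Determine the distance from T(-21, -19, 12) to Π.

Normal vector n = (2, -1, 2), and n·(-21, -19, 12) - (-23) = 24.
|n| = √(4 + 1 + 4) = 3, so the distance is |24|/3 = 8.

8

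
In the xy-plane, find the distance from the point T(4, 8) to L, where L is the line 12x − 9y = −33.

The normal to the line is n = (12, −9) with |n| = 15.
|n·T − (-33)| = |-24 − (-33)| = 9, so the distance is 9/15 = 3/5.

3/5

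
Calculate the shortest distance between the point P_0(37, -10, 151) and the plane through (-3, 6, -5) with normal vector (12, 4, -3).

4

The plane has equation n·(r − (-3, 6, -5)) = 0, i.e. n·r = 3.
d = |12·37 + 4·(-10) + (-3)·151 − 3| / √(144 + 16 + 9) = |-52| / 13 = 4.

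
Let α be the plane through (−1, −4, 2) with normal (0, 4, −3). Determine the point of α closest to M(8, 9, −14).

n = (0, 4, −3), |n|² = 25, and n·M − (-22) = 100.
t = 100/25 = 4, so the foot is M − t·n = (8, 9, −14) − 4·(0, 4, −3) = (8, −7, −2).

(8, -7, -2)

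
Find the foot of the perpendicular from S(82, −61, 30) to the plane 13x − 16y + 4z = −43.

The perpendicular from S has direction n = (13, −16, 4): r = (82, −61, 30) + λ(13, −16, 4).
Substitute into the plane: n·(S + λn) = -43 gives 2162 + 441λ = -43, so λ = -5.
Foot = (82, −61, 30) + (-5)·(13, −16, 4) = (17, 19, 10).

(17, 19, 10)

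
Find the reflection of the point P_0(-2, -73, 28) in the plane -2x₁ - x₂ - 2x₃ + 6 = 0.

With n = (-2, -1, -2), the signed offset is (n·P_0 − (-6))/|n|² = 27/9 = 3.
P_0' = P_0 − 2t·n = (-2, -73, 28) − 6·(-2, -1, -2) = (10, -67, 40).

(10, -67, 40)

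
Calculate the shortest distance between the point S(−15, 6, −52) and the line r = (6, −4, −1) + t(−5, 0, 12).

Direction vector d = (−5, 0, 12).
AP = (−21, 10, −51), and AP × d = (120, 507, 50).
|AP × d|² = 273949 and |d|² = 169, so the distance is √(273949/169) = √1621.

√1621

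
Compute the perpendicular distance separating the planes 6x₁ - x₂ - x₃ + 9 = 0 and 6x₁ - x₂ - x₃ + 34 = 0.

25/√38

Both planes have normal n = (6, -1, -1), |n| = √38. Any point on the first plane is at distance |(-34) − (-9)|/|n| = 25/√38 = 25√38/38 from the second.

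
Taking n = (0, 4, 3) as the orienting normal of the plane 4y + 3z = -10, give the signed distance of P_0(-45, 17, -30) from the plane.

n·P_0 − (-10) = -12.
|n| = 5, so the signed distance is -12/5.

-12/5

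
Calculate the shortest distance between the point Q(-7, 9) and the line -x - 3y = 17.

37√10/10

The normal to the line is n = (-1, -3) with |n| = √10.
|n·Q − 17| = |-20 − 17| = 37, so the distance is 37/√10 = 37√10/10.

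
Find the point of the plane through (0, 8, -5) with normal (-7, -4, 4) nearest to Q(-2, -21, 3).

The perpendicular from Q has direction n = (-7, -4, 4): r = (-2, -21, 3) + μ(-7, -4, 4).
Substitute into the plane: n·(Q + μn) = -52 gives 110 + 81μ = -52, so μ = -2.
Foot = (-2, -21, 3) + (-2)·(-7, -4, 4) = (12, -13, -5).

(12, -13, -5)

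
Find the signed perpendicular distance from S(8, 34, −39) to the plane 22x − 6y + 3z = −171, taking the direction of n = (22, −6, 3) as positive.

26/23

n·S − (-171) = 26.
|n| = 23, so the signed distance is 26/23.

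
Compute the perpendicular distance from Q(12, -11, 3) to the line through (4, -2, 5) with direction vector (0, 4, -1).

Direction vector d = (0, 4, -1).
AP = (8, -9, -2), and AP × d = (17, 8, 32).
|AP × d|² = 1377 and |d|² = 17, so the distance is √(1377/17) = √81 = 9.

9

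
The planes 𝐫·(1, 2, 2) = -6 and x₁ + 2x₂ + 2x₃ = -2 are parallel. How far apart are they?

Both planes have normal n = (1, 2, 2), |n| = 3. Any point on the first plane is at distance |(-2) − (-6)|/|n| = 4/3 from the second.

4/3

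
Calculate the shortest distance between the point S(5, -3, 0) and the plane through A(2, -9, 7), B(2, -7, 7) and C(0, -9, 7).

AB = (0, 2, 0) and AC = (-2, 0, 0), so a normal is n = AB × AC = (0, 0, 4).
Then n·(5, -3, 0) - 28 = -28.
|n| = √(0 + 0 + 16) = 4, so the distance is |-28|/4 = 7.

7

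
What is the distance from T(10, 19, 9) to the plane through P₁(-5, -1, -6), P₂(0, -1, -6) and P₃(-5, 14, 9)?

P₁P₂ = (5, 0, 0) and P₁P₃ = (0, 15, 15), so a normal is n = P₁P₂ × P₁P₃ = (0, -75, 75).
Then n·(10, 19, 9) - (-375) = -375.
|n| = √(0 + 5625 + 5625) = 75√2, so the distance is |-375|/(75√2) = 5/√2.

5√2/2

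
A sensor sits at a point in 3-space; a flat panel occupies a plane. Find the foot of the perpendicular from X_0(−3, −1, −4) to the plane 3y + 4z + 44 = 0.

The perpendicular from X_0 has direction n = (0, 3, 4): r = (−3, −1, −4) + t(0, 3, 4).
Substitute into the plane: n·(X_0 + tn) = -44 gives -19 + 25t = -44, so t = -1.
Foot = (−3, −1, −4) + (-1)·(0, 3, 4) = (−3, −4, −8).

(-3, -4, -8)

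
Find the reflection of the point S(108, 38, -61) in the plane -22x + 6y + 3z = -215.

With n = (-22, 6, 3), the signed offset is (n·S − (-215))/|n|² = -2116/529 = -4.
S' = S − 2t·n = (108, 38, -61) − (-8)·(-22, 6, 3) = (-68, 86, -37).

(-68, 86, -37)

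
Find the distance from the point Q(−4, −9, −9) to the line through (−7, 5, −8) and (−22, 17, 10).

A direction vector is d = (−15, 12, 18).
AP = (3, −14, −1); AP·d = -231, |AP|² = 206, |d|² = 693.
distance² = |AP|² − (AP·d)²/|d|² = 206 − 53361/693 = 129, so the distance is √129.

√129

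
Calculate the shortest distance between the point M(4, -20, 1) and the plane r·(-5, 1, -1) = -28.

13√3/9

n = (-5, 1, -1); n·P − (-28) = -13; |n| = 3√3; distance = 13/(3√3) = 13√3/9.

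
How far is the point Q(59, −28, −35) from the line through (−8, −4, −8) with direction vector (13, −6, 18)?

9√65

Direction vector d = (13, −6, 18).
AP = (67, −24, −27), and AP × d = (−594, −1557, −90).
|AP × d|² = 2785185 and |d|² = 529, so the distance is √(2785185/529) = √5265 = 9√65.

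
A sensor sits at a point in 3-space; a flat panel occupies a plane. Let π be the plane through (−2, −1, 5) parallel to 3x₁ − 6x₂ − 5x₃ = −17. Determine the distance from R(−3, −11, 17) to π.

3√70/70

Parallel planes share the normal n = (3, −6, −5); since (−2, −1, 5) lies on the plane, its equation is 3x₁ − 6x₂ − 5x₃ = -25.
d = |3·(-3) + (-6)·(-11) + (-5)·17 − (-25)| / √(9 + 36 + 25) = |-3| / √70 = 3/√70.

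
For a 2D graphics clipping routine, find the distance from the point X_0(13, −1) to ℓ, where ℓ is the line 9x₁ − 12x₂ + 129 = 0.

The normal to the line is n = (9, −12) with |n| = 15.
|n·X_0 − (-129)| = |129 − (-129)| = 258, so the distance is 258/15 = 86/5.

86/5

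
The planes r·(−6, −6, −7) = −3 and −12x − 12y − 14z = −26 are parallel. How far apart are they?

Divide the second equation by 2 to match normals: −6x − 6y − 7z = -13.
Both planes have normal n = (−6, −6, −7), |n| = 11. Any point on the first plane is at distance |(-13) − (-3)|/|n| = 10/11 from the second.

10/11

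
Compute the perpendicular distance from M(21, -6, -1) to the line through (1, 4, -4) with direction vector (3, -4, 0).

√109

Direction vector d = (3, -4, 0).
AP = (20, -10, 3); AP·d = 100, |AP|² = 509, |d|² = 25.
distance² = |AP|² − (AP·d)²/|d|² = 509 − 10000/25 = 109, so the distance is √109.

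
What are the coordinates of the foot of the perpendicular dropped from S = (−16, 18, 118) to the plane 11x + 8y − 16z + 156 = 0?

(28, 50, 54)

n = (11, 8, −16), |n|² = 441, and n·S − (-156) = -1764.
t = -1764/441 = -4, so the foot is S − t·n = (−16, 18, 118) − (-4)·(11, 8, −16) = (28, 50, 54).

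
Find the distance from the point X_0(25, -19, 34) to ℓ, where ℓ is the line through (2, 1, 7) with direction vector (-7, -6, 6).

√1537

Direction vector d = (-7, -6, 6).
AP = (23, -20, 27), and AP × d = (42, -327, -278).
|AP × d|² = 185977 and |d|² = 121, so the distance is √(185977/121) = √1537.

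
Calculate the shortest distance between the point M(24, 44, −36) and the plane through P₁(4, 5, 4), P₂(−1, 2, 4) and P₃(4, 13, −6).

5√2/2

P₁P₂ = (−5, −3, 0) and P₁P₃ = (0, 8, −10), so a normal is n = P₁P₂ × P₁P₃ = (30, −50, −40).
d = |30·24 + (-50)·44 + (-40)·(-36) − (-290)| / √(900 + 2500 + 1600) = |250| / (50√2) = 5√2/2.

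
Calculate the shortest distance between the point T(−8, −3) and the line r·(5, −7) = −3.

The normal to the line is n = (5, −7) with |n| = √74.
|n·T − (-3)| = |-19 − (-3)| = 16, so the distance is 16/√74.

16/√74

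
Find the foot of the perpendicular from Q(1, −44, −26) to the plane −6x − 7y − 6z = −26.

n = (−6, −7, −6), |n|² = 121, and n·Q − (-26) = 484.
t = 484/121 = 4, so the foot is Q − t·n = (1, −44, −26) − 4·(−6, −7, −6) = (25, −16, −2).

(25, -16, -2)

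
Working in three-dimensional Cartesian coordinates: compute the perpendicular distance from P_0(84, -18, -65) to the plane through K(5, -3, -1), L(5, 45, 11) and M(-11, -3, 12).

KL = (0, 48, 12) and KM = (-16, 0, 13), so a normal is n = KL × KM = (624, -192, 768).
Then n·(84, -18, -65) - 2928 = 3024.
|n| = √(389376 + 36864 + 589824) = 1008, so the distance is |3024|/1008 = 3.

3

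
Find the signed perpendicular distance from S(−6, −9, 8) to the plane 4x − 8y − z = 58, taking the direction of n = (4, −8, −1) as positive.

n·S − 58 = -18.
|n| = 9, so the signed distance is -18/9 = -2.

-2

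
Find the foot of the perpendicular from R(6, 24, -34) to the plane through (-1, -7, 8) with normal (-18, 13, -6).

(24, 11, -28)

n = (-18, 13, -6), |n|² = 529, and n·R − (-121) = 529.
t = 529/529 = 1, so the foot is R − t·n = (6, 24, -34) − 1·(-18, 13, -6) = (24, 11, -28).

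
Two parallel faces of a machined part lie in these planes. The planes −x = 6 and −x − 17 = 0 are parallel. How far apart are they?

Both planes have normal n = (−1, 0, 0), |n| = 1. Any point on the first plane is at distance |17 − 6|/|n| = 11/1 = 11 from the second.

11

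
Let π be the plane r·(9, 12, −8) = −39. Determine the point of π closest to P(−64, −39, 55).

(-19, 21, 15)

n = (9, 12, −8), |n|² = 289, and n·P − (-39) = -1445.
t = -1445/289 = -5, so the foot is P − t·n = (−64, −39, 55) − (-5)·(9, 12, −8) = (−19, 21, 15).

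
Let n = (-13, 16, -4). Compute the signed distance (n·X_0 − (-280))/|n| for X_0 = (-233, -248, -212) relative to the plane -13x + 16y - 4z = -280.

9

n·X_0 − (-280) = 189.
|n| = 21, so the signed distance is 189/21 = 9.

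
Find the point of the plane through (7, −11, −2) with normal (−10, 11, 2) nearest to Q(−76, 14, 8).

n = (−10, 11, 2), |n|² = 225, and n·Q − (-195) = 1125.
t = 1125/225 = 5, so the foot is Q − t·n = (−76, 14, 8) − 5·(−10, 11, 2) = (−26, −41, −2).

(-26, -41, -2)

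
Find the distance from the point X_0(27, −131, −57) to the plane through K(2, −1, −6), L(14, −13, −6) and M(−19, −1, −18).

7

KL = (12, −12, 0) and KM = (−21, 0, −12), so a normal is n = KL × KM = (144, 144, −252).
Then n·(27, −131, −57) − 1656 = −2268.
|n| = √(20736 + 20736 + 63504) = 324, so the distance is |-2268|/324 = 7.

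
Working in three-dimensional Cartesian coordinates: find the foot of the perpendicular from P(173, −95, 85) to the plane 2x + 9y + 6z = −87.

The perpendicular from P has direction n = (2, 9, 6): r = (173, −95, 85) + μ(2, 9, 6).
Substitute into the plane: n·(P + μn) = -87 gives 1 + 121μ = -87, so μ = -8/11.
Foot = (173, −95, 85) + (-8/11)·(2, 9, 6) = (1887/11, −1117/11, 887/11).

(1887/11, -1117/11, 887/11)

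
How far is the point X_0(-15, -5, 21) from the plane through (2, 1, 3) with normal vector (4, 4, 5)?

The plane has equation n·(r − (2, 1, 3)) = 0, i.e. n·r = 27.
Then n·(-15, -5, 21) - 27 = -2.
|n| = √(16 + 16 + 25) = √57, so the distance is |-2|/√57 = 2/√57.

2√57/57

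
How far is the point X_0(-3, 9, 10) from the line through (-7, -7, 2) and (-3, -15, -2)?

A direction vector is d = (4, -8, -4).
AP = (4, 16, 8), and AP × d = (0, 48, -96).
|AP × d|² = 11520 and |d|² = 96, so the distance is √(11520/96) = √120 = 2√30.

2√30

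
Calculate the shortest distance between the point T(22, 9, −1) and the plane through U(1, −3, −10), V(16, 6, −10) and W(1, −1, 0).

UV = (15, 9, 0) and UW = (0, 2, 10), so a normal is n = UV × UW = (90, −150, 30).
d = |90·22 + (-150)·9 + 30·(-1) − 240| / √(8100 + 22500 + 900) = |360| / (30√35) = 12/√35.

12√35/35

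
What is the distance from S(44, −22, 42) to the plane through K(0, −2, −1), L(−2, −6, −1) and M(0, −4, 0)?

KL = (−2, −4, 0) and KM = (0, −2, 1), so a normal is n = KL × KM = (−4, 2, 4).
Then n·(44, −22, 42) − (−8) = −44.
|n| = √(16 + 4 + 16) = 6, so the distance is |-44|/6 = 22/3.

22/3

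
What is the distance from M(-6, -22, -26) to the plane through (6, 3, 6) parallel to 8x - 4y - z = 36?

4

Parallel planes share the normal n = (8, -4, -1); since (6, 3, 6) lies on the plane, its equation is 8x - 4y - z = 30.
Then n·(-6, -22, -26) - 30 = 36.
|n| = √(64 + 16 + 1) = 9, so the distance is |36|/9 = 4.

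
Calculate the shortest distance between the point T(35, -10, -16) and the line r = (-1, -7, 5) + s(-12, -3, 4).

Direction vector d = (-12, -3, 4).
AP = (36, -3, -21); AP·d = -507, |AP|² = 1746, |d|² = 169.
distance² = |AP|² − (AP·d)²/|d|² = 1746 − 257049/169 = 225, so the distance is 15.

15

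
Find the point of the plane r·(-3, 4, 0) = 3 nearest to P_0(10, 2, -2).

(7, 6, -2)

The perpendicular from P_0 has direction n = (-3, 4, 0): r = (10, 2, -2) + μ(-3, 4, 0).
Substitute into the plane: n·(P_0 + μn) = 3 gives -22 + 25μ = 3, so μ = 1.
Foot = (10, 2, -2) + 1·(-3, 4, 0) = (7, 6, -2).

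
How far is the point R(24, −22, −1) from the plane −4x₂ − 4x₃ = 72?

5/√2

Normal vector n = (0, −4, −4), and n·(24, −22, −1) − 72 = 20.
|n| = √(0 + 16 + 16) = 4√2, so the distance is |20|/(4√2) = 5/√2.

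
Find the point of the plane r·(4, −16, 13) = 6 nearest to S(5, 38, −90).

(21, -26, -38)

n = (4, −16, 13), |n|² = 441, and n·S − 6 = -1764.
t = -1764/441 = -4, so the foot is S − t·n = (5, 38, −90) − (-4)·(4, −16, 13) = (21, −26, −38).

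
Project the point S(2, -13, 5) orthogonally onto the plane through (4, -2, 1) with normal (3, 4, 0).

The perpendicular from S has direction n = (3, 4, 0): r = (2, -13, 5) + μ(3, 4, 0).
Substitute into the plane: n·(S + μn) = 4 gives -46 + 25μ = 4, so μ = 2.
Foot = (2, -13, 5) + 2·(3, 4, 0) = (8, -5, 5).

(8, -5, 5)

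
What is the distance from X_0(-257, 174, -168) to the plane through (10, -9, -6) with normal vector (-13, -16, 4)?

5

The plane has equation n·(r − (10, -9, -6)) = 0, i.e. n·r = -10.
n = (-13, -16, 4); n·P − (-10) = -105; |n| = 21; distance = 105/21 = 5.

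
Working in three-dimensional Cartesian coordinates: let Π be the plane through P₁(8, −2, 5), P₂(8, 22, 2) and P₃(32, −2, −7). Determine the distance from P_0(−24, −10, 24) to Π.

16/9

P₁P₂ = (0, 24, −3) and P₁P₃ = (24, 0, −12), so a normal is n = P₁P₂ × P₁P₃ = (−288, −72, −576).
d = |(-288)·(-24) + (-72)·(-10) + (-576)·24 − (-5040)| / √(82944 + 5184 + 331776) = |-1152| / 648 = 16/9.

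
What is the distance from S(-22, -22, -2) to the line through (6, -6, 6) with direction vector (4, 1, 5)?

Direction vector d = (4, 1, 5).
AP = (-28, -16, -8); AP·d = -168, |AP|² = 1104, |d|² = 42.
distance² = |AP|² − (AP·d)²/|d|² = 1104 − 28224/42 = 432, so the distance is 12√3.

12√3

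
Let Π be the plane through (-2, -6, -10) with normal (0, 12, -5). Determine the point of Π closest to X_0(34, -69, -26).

The perpendicular from X_0 has direction n = (0, 12, -5): r = (34, -69, -26) + t(0, 12, -5).
Substitute into the plane: n·(X_0 + tn) = -22 gives -698 + 169t = -22, so t = 4.
Foot = (34, -69, -26) + 4·(0, 12, -5) = (34, -21, -46).

(34, -21, -46)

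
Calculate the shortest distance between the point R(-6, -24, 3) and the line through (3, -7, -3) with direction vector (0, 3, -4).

√181

Direction vector d = (0, 3, -4).
AP = (-9, -17, 6), and AP × d = (50, -36, -27).
|AP × d|² = 4525 and |d|² = 25, so the distance is √(4525/25) = √181.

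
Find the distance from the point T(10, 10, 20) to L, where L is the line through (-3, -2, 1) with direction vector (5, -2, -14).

√449

Direction vector d = (5, -2, -14).
AP = (13, 12, 19), and AP × d = (-130, 277, -86).
|AP × d|² = 101025 and |d|² = 225, so the distance is √(101025/225) = √449.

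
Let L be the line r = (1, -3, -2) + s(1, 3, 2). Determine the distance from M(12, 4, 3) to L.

√69

Direction vector d = (1, 3, 2).
AP = (11, 7, 5), and AP × d = (-1, -17, 26).
|AP × d|² = 966 and |d|² = 14, so the distance is √(966/14) = √69.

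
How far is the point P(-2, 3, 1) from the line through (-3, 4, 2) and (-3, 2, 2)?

√2

A direction vector is d = (0, -2, 0).
AP = (1, -1, -1), and AP × d = (-2, 0, -2).
|AP × d|² = 8 and |d|² = 4, so the distance is √(8/4) = √2.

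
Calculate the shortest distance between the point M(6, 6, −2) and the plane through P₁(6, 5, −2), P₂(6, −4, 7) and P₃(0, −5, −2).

3/√43

P₁P₂ = (0, −9, 9) and P₁P₃ = (−6, −10, 0), so a normal is n = P₁P₂ × P₁P₃ = (90, −54, −54).
Then n·(6, 6, −2) − 378 = −54.
|n| = √(8100 + 2916 + 2916) = 18√43, so the distance is |-54|/(18√43) = 3/√43.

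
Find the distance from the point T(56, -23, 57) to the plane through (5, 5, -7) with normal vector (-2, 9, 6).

The plane has equation n·(r − (5, 5, -7)) = 0, i.e. n·r = -7.
d = |(-2)·56 + 9·(-23) + 6·57 − (-7)| / √(4 + 81 + 36) = |30| / 11 = 30/11.

30/11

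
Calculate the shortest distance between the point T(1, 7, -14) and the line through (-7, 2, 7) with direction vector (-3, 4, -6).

√286

Direction vector d = (-3, 4, -6).
AP = (8, 5, -21); AP·d = 122, |AP|² = 530, |d|² = 61.
distance² = |AP|² − (AP·d)²/|d|² = 530 − 14884/61 = 286, so the distance is √286.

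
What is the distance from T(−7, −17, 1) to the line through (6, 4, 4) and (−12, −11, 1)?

√61

A direction vector is d = (−18, −15, −3).
AP = (−13, −21, −3); AP·d = 558, |AP|² = 619, |d|² = 558.
distance² = |AP|² − (AP·d)²/|d|² = 619 − 311364/558 = 61, so the distance is √61.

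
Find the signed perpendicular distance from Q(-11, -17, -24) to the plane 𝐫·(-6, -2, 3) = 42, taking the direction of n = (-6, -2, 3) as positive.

n·Q − 42 = -14.
|n| = 7, so the signed distance is -14/7 = -2.

-2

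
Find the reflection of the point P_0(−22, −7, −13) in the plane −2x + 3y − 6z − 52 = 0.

n = (−2, 3, −6), |n|² = 49, n·P_0 − 52 = 49, so t = 49/49 = 1.
Foot F = P_0 − 1·n = (−20, −10, −7); the reflection is 2F − P_0 = (−18, −13, −1).

(-18, -13, -1)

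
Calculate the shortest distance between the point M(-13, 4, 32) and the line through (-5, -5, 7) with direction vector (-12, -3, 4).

Direction vector d = (-12, -3, 4).
AP = (-8, 9, 25); AP·d = 169, |AP|² = 770, |d|² = 169.
distance² = |AP|² − (AP·d)²/|d|² = 770 − 28561/169 = 601, so the distance is √601.

√601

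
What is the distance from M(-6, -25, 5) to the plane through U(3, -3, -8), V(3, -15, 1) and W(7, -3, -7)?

5/√26

UV = (0, -12, 9) and UW = (4, 0, 1), so a normal is n = UV × UW = (-12, 36, 48).
n = (-12, 36, 48); n·P − (-528) = -60; |n| = 12√26; distance = 60/(12√26) = 5/√26.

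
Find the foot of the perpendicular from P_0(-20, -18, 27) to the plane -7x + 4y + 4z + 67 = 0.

The perpendicular from P_0 has direction n = (-7, 4, 4): r = (-20, -18, 27) + μ(-7, 4, 4).
Substitute into the plane: n·(P_0 + μn) = -67 gives 176 + 81μ = -67, so μ = -3.
Foot = (-20, -18, 27) + (-3)·(-7, 4, 4) = (1, -30, 15).

(1, -30, 15)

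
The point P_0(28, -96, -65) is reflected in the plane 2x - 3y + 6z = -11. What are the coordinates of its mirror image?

n = (2, -3, 6), |n|² = 49, n·P_0 − (-11) = -35, so t = -35/49 = -5/7.
Foot F = P_0 − (-5/7)·n = (206/7, -687/7, -425/7); the reflection is 2F − P_0 = (216/7, -702/7, -395/7).

(216/7, -702/7, -395/7)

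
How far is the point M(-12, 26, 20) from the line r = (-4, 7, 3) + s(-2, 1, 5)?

Direction vector d = (-2, 1, 5).
AP = (-8, 19, 17), and AP × d = (78, 6, 30).
|AP × d|² = 7020 and |d|² = 30, so the distance is √(7020/30) = √234 = 3√26.

3√26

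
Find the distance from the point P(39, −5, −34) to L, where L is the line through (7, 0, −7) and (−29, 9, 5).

A direction vector is d = (−36, 9, 12).
AP = (32, −5, −27), and AP × d = (183, 588, 108).
|AP × d|² = 390897 and |d|² = 1521, so the distance is √(390897/1521) = √257.

√257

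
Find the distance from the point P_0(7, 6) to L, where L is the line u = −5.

12

d = |1·7 + 0·6 − (-5)| / √(1 + 0) = |12|/1 = 12.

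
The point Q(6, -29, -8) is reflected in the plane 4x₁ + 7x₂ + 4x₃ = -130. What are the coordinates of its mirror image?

(14, -15, 0)

n = (4, 7, 4), |n|² = 81, n·Q − (-130) = -81, so t = -81/81 = -1.
Foot F = Q − (-1)·n = (10, -22, -4); the reflection is 2F − Q = (14, -15, 0).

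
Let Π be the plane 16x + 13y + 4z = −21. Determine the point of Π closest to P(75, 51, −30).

(11, -1, -46)

n = (16, 13, 4), |n|² = 441, and n·P − (-21) = 1764.
t = 1764/441 = 4, so the foot is P − t·n = (75, 51, −30) − 4·(16, 13, 4) = (11, −1, −46).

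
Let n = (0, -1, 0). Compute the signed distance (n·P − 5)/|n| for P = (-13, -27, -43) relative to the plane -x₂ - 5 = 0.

22

n·P − 5 = 22.
|n| = 1, so the signed distance is 22/1 = 22.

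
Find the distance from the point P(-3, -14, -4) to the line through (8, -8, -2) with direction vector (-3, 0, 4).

Direction vector d = (-3, 0, 4).
AP = (-11, -6, -2); AP·d = 25, |AP|² = 161, |d|² = 25.
distance² = |AP|² − (AP·d)²/|d|² = 161 − 625/25 = 136, so the distance is 2√34.

2√34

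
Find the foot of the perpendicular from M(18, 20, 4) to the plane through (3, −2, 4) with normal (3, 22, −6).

n = (3, 22, −6), |n|² = 529, and n·M − (-59) = 529.
t = 529/529 = 1, so the foot is M − t·n = (18, 20, 4) − 1·(3, 22, −6) = (15, −2, 10).

(15, -2, 10)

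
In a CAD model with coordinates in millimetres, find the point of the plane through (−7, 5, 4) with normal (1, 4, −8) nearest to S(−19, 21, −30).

n = (1, 4, −8), |n|² = 81, and n·S − (-19) = 324.
t = 324/81 = 4, so the foot is S − t·n = (−19, 21, −30) − 4·(1, 4, −8) = (−23, 5, 2).

(-23, 5, 2)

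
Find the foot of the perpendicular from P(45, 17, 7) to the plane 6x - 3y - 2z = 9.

(21, 29, 15)

n = (6, -3, -2), |n|² = 49, and n·P − 9 = 196.
t = 196/49 = 4, so the foot is P − t·n = (45, 17, 7) − 4·(6, -3, -2) = (21, 29, 15).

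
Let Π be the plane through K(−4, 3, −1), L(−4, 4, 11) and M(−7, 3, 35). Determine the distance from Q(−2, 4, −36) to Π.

23/17

KL = (0, 1, 12) and KM = (−3, 0, 36), so a normal is n = KL × KM = (36, −36, 3).
Then n·(−2, 4, −36) − (−255) = −69.
|n| = √(1296 + 1296 + 9) = 51, so the distance is |-69|/51 = 23/17.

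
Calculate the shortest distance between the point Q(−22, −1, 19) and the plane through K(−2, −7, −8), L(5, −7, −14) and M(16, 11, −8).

KL = (7, 0, −6) and KM = (18, 18, 0), so a normal is n = KL × KM = (108, −108, 126).
Then n·(−22, −1, 19) − (−468) = 594.
|n| = √(11664 + 11664 + 15876) = 198, so the distance is |594|/198 = 3.

3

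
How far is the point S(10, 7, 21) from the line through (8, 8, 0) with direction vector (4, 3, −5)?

√246

Direction vector d = (4, 3, −5).
AP = (2, −1, 21); AP·d = -100, |AP|² = 446, |d|² = 50.
distance² = |AP|² − (AP·d)²/|d|² = 446 − 10000/50 = 246, so the distance is √246.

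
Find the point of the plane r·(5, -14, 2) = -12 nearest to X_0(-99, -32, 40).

The perpendicular from X_0 has direction n = (5, -14, 2): r = (-99, -32, 40) + t(5, -14, 2).
Substitute into the plane: n·(X_0 + tn) = -12 gives 33 + 225t = -12, so t = -1/5.
Foot = (-99, -32, 40) + (-1/5)·(5, -14, 2) = (-100, -146/5, 198/5).

(-100, -146/5, 198/5)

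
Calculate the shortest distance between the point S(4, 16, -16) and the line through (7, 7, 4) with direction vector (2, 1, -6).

Direction vector d = (2, 1, -6).
AP = (-3, 9, -20); AP·d = 123, |AP|² = 490, |d|² = 41.
distance² = |AP|² − (AP·d)²/|d|² = 490 − 15129/41 = 121, so the distance is 11.

11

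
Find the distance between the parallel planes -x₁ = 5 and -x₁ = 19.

Both planes have normal n = (-1, 0, 0), |n| = 1. Any point on the first plane is at distance |19 − 5|/|n| = 14/1 = 14 from the second.

14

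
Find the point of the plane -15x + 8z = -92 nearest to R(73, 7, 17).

(28, 7, 41)

n = (-15, 0, 8), |n|² = 289, and n·R − (-92) = -867.
t = -867/289 = -3, so the foot is R − t·n = (73, 7, 17) − (-3)·(-15, 0, 8) = (28, 7, 41).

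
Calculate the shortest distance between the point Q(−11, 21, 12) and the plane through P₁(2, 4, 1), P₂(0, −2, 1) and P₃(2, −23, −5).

P₁P₂ = (−2, −6, 0) and P₁P₃ = (0, −27, −6), so a normal is n = P₁P₂ × P₁P₃ = (36, −12, 54).
n = (36, −12, 54); n·P − 78 = -78; |n| = 66; distance = 78/66 = 13/11.

13/11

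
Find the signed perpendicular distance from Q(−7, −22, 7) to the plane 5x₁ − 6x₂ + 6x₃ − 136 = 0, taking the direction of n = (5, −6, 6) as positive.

3/√97

n·Q − 136 = 3.
|n| = √97, so the signed distance is 3/√97.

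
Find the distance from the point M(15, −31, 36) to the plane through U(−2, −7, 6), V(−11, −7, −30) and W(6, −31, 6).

UV = (−9, 0, −36) and UW = (8, −24, 0), so a normal is n = UV × UW = (−864, −288, 216).
n = (−864, −288, 216); n·P − 5040 = -1296; |n| = 936; distance = 1296/936 = 18/13.

18/13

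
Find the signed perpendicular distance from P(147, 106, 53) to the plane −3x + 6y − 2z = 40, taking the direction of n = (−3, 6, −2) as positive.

n·P − 40 = 49.
|n| = 7, so the signed distance is 49/7 = 7.

7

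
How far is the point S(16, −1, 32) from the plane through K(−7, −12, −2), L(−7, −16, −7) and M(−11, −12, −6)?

KL = (0, −4, −5) and KM = (−4, 0, −4), so a normal is n = KL × KM = (16, 20, −16).
n = (16, 20, −16); n·P − (-320) = 44; |n| = 4√57; distance = 44/(4√57) = 11√57/57.

11/√57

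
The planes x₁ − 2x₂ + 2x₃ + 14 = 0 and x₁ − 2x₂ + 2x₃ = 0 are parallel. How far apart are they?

14/3

With common normal n = (1, −2, 2) (|n| = 3), the distance is |(-14) − 0|/|n| = 14/3.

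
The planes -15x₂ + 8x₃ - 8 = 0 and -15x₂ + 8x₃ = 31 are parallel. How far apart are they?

23/17

Both planes have normal n = (0, -15, 8), |n| = 17. Any point on the first plane is at distance |31 − 8|/|n| = 23/17 from the second.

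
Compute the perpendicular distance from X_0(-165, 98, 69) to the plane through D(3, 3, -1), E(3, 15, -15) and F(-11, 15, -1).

DE = (0, 12, -14) and DF = (-14, 12, 0), so a normal is n = DE × DF = (168, 196, 168).
Then n·(-165, 98, 69) - 924 = 2156.
|n| = √(28224 + 38416 + 28224) = 308, so the distance is |2156|/308 = 7.

7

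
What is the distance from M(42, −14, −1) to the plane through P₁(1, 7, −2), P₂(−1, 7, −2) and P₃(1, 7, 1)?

P₁P₂ = (−2, 0, 0) and P₁P₃ = (0, 0, 3), so a normal is n = P₁P₂ × P₁P₃ = (0, 6, 0).
d = |6·(-14) − 42| / √(0 + 36 + 0) = |-126| / 6 = 21.

21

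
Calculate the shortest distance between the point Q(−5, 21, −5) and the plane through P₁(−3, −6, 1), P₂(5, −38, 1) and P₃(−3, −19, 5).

2/21

P₁P₂ = (8, −32, 0) and P₁P₃ = (0, −13, 4), so a normal is n = P₁P₂ × P₁P₃ = (−128, −32, −104).
n = (−128, −32, −104); n·P − 472 = 16; |n| = 168; distance = 16/168 = 2/21.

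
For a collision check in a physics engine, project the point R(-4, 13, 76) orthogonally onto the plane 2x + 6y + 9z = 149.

(-14, -17, 31)

The perpendicular from R has direction n = (2, 6, 9): r = (-4, 13, 76) + t(2, 6, 9).
Substitute into the plane: n·(R + tn) = 149 gives 754 + 121t = 149, so t = -5.
Foot = (-4, 13, 76) + (-5)·(2, 6, 9) = (-14, -17, 31).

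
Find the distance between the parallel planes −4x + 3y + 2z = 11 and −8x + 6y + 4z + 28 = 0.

25√29/29

Divide the second equation by 2 to match normals: −4x + 3y + 2z = -14.
With common normal n = (−4, 3, 2) (|n| = √29), the distance is |11 − (-14)|/|n| = 25/√29 = 25√29/29.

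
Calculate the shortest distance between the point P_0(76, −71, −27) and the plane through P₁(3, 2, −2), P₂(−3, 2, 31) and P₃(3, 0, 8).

23/15

P₁P₂ = (−6, 0, 33) and P₁P₃ = (0, −2, 10), so a normal is n = P₁P₂ × P₁P₃ = (66, 60, 12).
Then n·(76, −71, −27) − 294 = 138.
|n| = √(4356 + 3600 + 144) = 90, so the distance is |138|/90 = 23/15.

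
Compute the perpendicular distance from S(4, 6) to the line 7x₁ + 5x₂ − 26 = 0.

32/√74

The normal to the line is n = (7, 5) with |n| = √74.
|n·S − 26| = |58 − 26| = 32, so the distance is 32/√74.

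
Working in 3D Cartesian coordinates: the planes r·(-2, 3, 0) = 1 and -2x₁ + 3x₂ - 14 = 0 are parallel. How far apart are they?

With common normal n = (-2, 3, 0) (|n| = √13), the distance is |1 − 14|/|n| = 13/√13 = √13.

√13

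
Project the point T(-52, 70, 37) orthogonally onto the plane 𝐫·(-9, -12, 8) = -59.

(-893/17, 1178/17, 637/17)

The perpendicular from T has direction n = (-9, -12, 8): r = (-52, 70, 37) + μ(-9, -12, 8).
Substitute into the plane: n·(T + μn) = -59 gives -76 + 289μ = -59, so μ = 1/17.
Foot = (-52, 70, 37) + (1/17)·(-9, -12, 8) = (-893/17, 1178/17, 637/17).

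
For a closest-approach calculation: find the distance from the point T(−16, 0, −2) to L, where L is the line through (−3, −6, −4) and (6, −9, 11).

A direction vector is d = (9, −3, 15).
AP = (−13, 6, 2); AP·d = -105, |AP|² = 209, |d|² = 315.
distance² = |AP|² − (AP·d)²/|d|² = 209 − 11025/315 = 174, so the distance is √174.

√174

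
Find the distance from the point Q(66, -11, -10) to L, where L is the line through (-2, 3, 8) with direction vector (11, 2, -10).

2√386

Direction vector d = (11, 2, -10).
AP = (68, -14, -18), and AP × d = (176, 482, 290).
|AP × d|² = 347400 and |d|² = 225, so the distance is √(347400/225) = √1544 = 2√386.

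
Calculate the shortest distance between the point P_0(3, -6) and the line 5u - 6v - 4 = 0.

47/√61

The normal to the line is n = (5, -6) with |n| = √61.
|n·P_0 − 4| = |51 − 4| = 47, so the distance is 47/√61.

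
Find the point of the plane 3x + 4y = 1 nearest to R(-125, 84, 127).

(-601/5, 452/5, 127)

The perpendicular from R has direction n = (3, 4, 0): r = (-125, 84, 127) + t(3, 4, 0).
Substitute into the plane: n·(R + tn) = 1 gives -39 + 25t = 1, so t = 8/5.
Foot = (-125, 84, 127) + (8/5)·(3, 4, 0) = (-601/5, 452/5, 127).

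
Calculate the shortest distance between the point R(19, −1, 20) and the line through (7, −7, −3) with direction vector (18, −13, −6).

Direction vector d = (18, −13, −6).
AP = (12, 6, 23), and AP × d = (263, 486, −264).
|AP × d|² = 375061 and |d|² = 529, so the distance is √(375061/529) = √709.

√709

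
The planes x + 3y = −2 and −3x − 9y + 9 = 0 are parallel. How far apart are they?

5/√10

Divide the second equation by -3 to match normals: x + 3y = 3.
Both planes have normal n = (1, 3, 0), |n| = √10. Any point on the first plane is at distance |3 − (-2)|/|n| = 5/√10 = √10/2 from the second.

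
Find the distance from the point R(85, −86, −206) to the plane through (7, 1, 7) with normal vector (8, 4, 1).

7

The plane has equation n·(r − (7, 1, 7)) = 0, i.e. n·r = 67.
n = (8, 4, 1); n·P − 67 = 63; |n| = 9; distance = 63/9 = 7.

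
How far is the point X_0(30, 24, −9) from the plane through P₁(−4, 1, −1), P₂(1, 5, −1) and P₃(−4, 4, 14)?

13/√42

P₁P₂ = (5, 4, 0) and P₁P₃ = (0, 3, 15), so a normal is n = P₁P₂ × P₁P₃ = (60, −75, 15).
Then n·(30, 24, −9) − (−330) = 195.
|n| = √(3600 + 5625 + 225) = 15√42, so the distance is |195|/(15√42) = 13√42/42.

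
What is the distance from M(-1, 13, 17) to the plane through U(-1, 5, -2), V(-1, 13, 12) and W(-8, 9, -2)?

UV = (0, 8, 14) and UW = (-7, 4, 0), so a normal is n = UV × UW = (-56, -98, 56).
n = (-56, -98, 56); n·P − (-546) = 280; |n| = 126; distance = 280/126 = 20/9.

20/9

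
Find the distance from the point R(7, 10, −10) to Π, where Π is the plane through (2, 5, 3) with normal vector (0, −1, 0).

5

The plane has equation n·(r − (2, 5, 3)) = 0, i.e. n·r = -5.
n = (0, −1, 0); n·P − (-5) = -5; |n| = 1; distance = 5/1 = 5.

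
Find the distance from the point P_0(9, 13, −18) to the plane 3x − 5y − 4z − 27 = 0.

7/(5√2)

n = (3, −5, −4); n·P − 27 = 7; |n| = 5√2; distance = 7/(5√2).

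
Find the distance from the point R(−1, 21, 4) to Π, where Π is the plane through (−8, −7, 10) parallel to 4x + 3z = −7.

Parallel planes share the normal n = (4, 0, 3); since (−8, −7, 10) lies on the plane, its equation is 4x + 3z = -2.
d = |4·(-1) + 3·4 − (-2)| / √(16 + 0 + 9) = |10| / 5 = 2.

2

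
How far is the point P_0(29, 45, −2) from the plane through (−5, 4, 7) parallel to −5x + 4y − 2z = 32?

4/√5

Parallel planes share the normal n = (−5, 4, −2); since (−5, 4, 7) lies on the plane, its equation is −5x + 4y − 2z = 27.
n = (−5, 4, −2); n·P − 27 = 12; |n| = 3√5; distance = 12/(3√5) = 4/√5.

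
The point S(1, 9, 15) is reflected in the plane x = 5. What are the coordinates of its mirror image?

With n = (1, 0, 0), the signed offset is (n·S − 5)/|n|² = -4/1 = -4.
S' = S − 2t·n = (1, 9, 15) − (-8)·(1, 0, 0) = (9, 9, 15).

(9, 9, 15)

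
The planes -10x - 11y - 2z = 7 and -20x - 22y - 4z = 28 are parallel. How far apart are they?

7/15

Divide the second equation by 2 to match normals: -10x - 11y - 2z = 14.
With common normal n = (-10, -11, -2) (|n| = 15), the distance is |7 − 14|/|n| = 7/15.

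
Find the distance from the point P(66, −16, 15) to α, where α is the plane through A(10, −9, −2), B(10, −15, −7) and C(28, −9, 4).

AB = (0, −6, −5) and AC = (18, 0, 6), so a normal is n = AB × AC = (−36, −90, 108).
d = |(-36)·66 + (-90)·(-16) + 108·15 − 234| / √(1296 + 8100 + 11664) = |450| / (18√65) = 25/√65.

5√65/13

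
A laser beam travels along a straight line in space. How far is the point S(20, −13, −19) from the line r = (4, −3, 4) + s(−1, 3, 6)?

Direction vector d = (−1, 3, 6).
AP = (16, −10, −23); AP·d = -184, |AP|² = 885, |d|² = 46.
distance² = |AP|² − (AP·d)²/|d|² = 885 − 33856/46 = 149, so the distance is √149.

√149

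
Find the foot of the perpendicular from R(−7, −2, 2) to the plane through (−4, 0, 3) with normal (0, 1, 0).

n = (0, 1, 0), |n|² = 1, and n·R − 0 = -2.
t = -2/1 = -2, so the foot is R − t·n = (−7, −2, 2) − (-2)·(0, 1, 0) = (−7, 0, 2).

(-7, 0, 2)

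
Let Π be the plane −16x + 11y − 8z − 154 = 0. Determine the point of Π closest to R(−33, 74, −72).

n = (−16, 11, −8), |n|² = 441, and n·R − 154 = 1764.
t = 1764/441 = 4, so the foot is R − t·n = (−33, 74, −72) − 4·(−16, 11, −8) = (31, 30, −40).

(31, 30, -40)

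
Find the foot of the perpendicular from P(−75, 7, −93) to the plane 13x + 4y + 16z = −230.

n = (13, 4, 16), |n|² = 441, and n·P − (-230) = -2205.
t = -2205/441 = -5, so the foot is P − t·n = (−75, 7, −93) − (-5)·(13, 4, 16) = (−10, 27, −13).

(-10, 27, -13)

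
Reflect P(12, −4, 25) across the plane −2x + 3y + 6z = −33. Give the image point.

(24, -22, -11)

With n = (−2, 3, 6), the signed offset is (n·P − (-33))/|n|² = 147/49 = 3.
P' = P − 2t·n = (12, −4, 25) − 6·(−2, 3, 6) = (24, −22, −11).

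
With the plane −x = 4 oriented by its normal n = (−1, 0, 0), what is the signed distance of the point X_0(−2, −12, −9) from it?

n·X_0 − 4 = -2.
|n| = 1, so the signed distance is -2/1 = -2.

-2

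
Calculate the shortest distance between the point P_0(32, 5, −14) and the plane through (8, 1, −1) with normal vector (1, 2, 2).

2

The plane has equation n·(r − (8, 1, −1)) = 0, i.e. n·r = 8.
Then n·(32, 5, −14) − 8 = 6.
|n| = √(1 + 4 + 4) = 3, so the distance is |6|/3 = 2.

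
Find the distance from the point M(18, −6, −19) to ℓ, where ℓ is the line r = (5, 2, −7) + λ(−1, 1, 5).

√134

Direction vector d = (−1, 1, 5).
AP = (13, −8, −12); AP·d = -81, |AP|² = 377, |d|² = 27.
distance² = |AP|² − (AP·d)²/|d|² = 377 − 6561/27 = 134, so the distance is √134.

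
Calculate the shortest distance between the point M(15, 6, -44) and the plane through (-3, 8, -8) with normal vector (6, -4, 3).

The plane has equation n·(r − (-3, 8, -8)) = 0, i.e. n·r = -74.
n = (6, -4, 3); n·P − (-74) = 8; |n| = √61; distance = 8/√61.

8/√61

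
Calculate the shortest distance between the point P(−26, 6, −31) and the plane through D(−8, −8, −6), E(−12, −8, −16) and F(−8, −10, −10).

DE = (−4, 0, −10) and DF = (0, −2, −4), so a normal is n = DE × DF = (−20, −16, 8).
Then n·(−26, 6, −31) − 240 = −64.
|n| = √(400 + 256 + 64) = 12√5, so the distance is |-64|/(12√5) = 16√5/15.

16√5/15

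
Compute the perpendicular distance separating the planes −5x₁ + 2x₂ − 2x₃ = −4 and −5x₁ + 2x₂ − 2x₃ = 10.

14√33/33

Both planes have normal n = (−5, 2, −2), |n| = √33. Any point on the first plane is at distance |10 − (-4)|/|n| = 14/√33 = 14√33/33 from the second.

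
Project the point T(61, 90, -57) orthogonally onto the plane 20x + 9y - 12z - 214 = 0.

(-19, 54, -9)

The perpendicular from T has direction n = (20, 9, -12): r = (61, 90, -57) + μ(20, 9, -12).
Substitute into the plane: n·(T + μn) = 214 gives 2714 + 625μ = 214, so μ = -4.
Foot = (61, 90, -57) + (-4)·(20, 9, -12) = (-19, 54, -9).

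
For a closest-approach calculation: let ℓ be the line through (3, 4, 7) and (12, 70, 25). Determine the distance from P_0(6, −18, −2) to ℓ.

3√5

A direction vector is d = (9, 66, 18).
AP = (3, −22, −9), and AP × d = (198, −135, 396).
|AP × d|² = 214245 and |d|² = 4761, so the distance is √(214245/4761) = √45 = 3√5.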